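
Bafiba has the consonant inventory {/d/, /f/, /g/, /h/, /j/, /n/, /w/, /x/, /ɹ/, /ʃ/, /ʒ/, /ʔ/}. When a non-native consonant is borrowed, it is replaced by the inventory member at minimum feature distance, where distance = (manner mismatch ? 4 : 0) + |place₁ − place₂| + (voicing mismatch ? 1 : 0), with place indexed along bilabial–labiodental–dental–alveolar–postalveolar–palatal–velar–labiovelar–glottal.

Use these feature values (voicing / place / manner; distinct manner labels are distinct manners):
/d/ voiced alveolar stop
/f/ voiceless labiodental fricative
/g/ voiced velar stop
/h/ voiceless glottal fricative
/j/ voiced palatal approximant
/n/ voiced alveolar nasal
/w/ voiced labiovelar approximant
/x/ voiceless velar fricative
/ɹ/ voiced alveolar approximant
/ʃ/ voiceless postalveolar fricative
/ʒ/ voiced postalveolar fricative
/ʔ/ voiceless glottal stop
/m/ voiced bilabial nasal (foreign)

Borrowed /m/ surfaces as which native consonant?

/n/ is closest: same manner (nasal), place distance 3 (bilabial→alveolar), same voicing; total 3. Next closest is /f/ at distance 6.

n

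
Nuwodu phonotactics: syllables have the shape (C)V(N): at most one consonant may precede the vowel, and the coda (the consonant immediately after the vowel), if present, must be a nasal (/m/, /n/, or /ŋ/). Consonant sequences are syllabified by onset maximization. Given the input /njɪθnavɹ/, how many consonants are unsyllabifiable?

4

Syllabifying with onset maximization leaves /n/, /θ/, /v/, /ɹ/ stranded (only a nasal (/m/, /n/, or /ŋ/) is licensed in coda position; onsets are limited to one consonant).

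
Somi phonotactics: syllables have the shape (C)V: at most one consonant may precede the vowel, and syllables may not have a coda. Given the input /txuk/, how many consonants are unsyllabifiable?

The consonants /t/, /k/ cannot be parsed into a legal (C)V syllable (no codas are permitted; onsets are limited to one consonant).

2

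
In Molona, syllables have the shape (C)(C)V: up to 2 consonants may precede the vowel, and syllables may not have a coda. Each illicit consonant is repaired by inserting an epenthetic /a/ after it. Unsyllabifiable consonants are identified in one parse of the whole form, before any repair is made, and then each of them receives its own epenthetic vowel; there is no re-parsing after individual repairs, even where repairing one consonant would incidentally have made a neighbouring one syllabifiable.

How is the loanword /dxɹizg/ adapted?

daxɹizaga

The consonants /d/, /z/, /g/ cannot be parsed into a legal (C)(C)V syllable (no codas are permitted; onsets may contain at most 2 consonants).
Each unlicensed consonant becomes the onset of a new syllable: /d/ → /da/, /z/ → /za/, /g/ → /ga/.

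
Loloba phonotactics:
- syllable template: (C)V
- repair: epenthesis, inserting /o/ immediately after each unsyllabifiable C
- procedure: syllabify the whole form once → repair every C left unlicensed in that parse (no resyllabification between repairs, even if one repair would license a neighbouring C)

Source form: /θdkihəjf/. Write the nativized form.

θodokihəjofo

Under (C)V, the unsyllabifiable consonants are /θ/, /d/, /j/, /f/ (no codas are permitted; onsets are limited to one consonant).
Epenthesis after each stranded consonant: /θ/ → /θo/, /d/ → /do/, /j/ → /jo/, /f/ → /fo/.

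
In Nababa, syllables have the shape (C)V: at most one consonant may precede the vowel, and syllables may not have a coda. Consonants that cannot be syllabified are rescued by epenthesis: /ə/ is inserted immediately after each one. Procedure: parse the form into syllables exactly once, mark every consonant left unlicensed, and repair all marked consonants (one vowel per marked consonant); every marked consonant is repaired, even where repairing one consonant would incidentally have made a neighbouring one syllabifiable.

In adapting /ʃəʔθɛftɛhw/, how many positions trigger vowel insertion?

4

The unsyllabifiable consonants are /ʔ/, /f/, /h/, /w/; each receives one epenthetic vowel.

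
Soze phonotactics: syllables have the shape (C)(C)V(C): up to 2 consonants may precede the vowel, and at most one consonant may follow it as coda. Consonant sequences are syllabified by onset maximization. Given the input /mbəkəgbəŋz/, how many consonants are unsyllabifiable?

1

Under (C)(C)V(C), the unsyllabifiable consonants are /z/ (at most one coda consonant is licensed; onsets may contain at most 2 consonants).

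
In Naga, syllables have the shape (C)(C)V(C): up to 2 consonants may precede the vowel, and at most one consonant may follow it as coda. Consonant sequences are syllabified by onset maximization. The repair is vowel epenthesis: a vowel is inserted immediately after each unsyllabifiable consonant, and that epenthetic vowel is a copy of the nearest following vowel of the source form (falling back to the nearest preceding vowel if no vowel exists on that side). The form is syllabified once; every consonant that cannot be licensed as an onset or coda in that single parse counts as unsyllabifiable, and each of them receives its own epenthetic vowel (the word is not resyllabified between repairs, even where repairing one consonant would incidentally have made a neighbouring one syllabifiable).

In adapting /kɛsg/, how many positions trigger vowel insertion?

The unsyllabifiable consonants are /g/; each receives one epenthetic vowel.

1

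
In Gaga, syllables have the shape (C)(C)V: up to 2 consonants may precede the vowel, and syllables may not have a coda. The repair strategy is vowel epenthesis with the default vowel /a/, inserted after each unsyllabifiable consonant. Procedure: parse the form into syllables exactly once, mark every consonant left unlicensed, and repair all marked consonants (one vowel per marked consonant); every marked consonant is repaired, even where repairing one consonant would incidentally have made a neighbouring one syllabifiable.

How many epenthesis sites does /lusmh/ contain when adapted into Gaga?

3

The unsyllabifiable consonants are /s/, /m/, /h/; each receives one epenthetic vowel.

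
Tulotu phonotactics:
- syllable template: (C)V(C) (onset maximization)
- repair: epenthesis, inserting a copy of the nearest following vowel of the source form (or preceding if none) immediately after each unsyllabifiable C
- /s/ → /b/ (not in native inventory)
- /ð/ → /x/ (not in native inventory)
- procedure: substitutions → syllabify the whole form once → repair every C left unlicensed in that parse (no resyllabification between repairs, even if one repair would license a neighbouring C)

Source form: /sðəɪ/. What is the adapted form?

Substitution: /s/ → /b/, /ð/ → /x/, giving /bxəɪ/.
Under (C)V(C), the unsyllabifiable consonants are /b/ (at most one coda consonant is licensed; onsets are limited to one consonant).
Epenthesis after each stranded consonant: /b/ → /bə/.

bəxəɪ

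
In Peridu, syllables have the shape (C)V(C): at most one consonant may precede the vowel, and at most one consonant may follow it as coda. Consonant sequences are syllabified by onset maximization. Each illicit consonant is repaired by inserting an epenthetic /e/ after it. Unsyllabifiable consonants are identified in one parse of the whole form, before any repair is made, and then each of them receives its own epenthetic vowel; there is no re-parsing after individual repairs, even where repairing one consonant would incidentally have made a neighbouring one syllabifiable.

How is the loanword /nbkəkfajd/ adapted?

nebekəkfajde

The consonants /n/, /b/, /d/ cannot be parsed into a legal (C)V(C) syllable (at most one coda consonant is licensed; onsets are limited to one consonant).
Inserting the epenthetic vowel yields /n/ → /ne/, /b/ → /be/, /d/ → /de/.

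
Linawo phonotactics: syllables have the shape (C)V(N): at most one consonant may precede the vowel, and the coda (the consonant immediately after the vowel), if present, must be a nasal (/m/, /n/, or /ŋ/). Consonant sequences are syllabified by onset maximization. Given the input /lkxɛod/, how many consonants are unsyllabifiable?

The consonants /l/, /k/, /d/ cannot be parsed into a legal (C)V(N) syllable (only a nasal (/m/, /n/, or /ŋ/) is licensed in coda position; onsets are limited to one consonant).

3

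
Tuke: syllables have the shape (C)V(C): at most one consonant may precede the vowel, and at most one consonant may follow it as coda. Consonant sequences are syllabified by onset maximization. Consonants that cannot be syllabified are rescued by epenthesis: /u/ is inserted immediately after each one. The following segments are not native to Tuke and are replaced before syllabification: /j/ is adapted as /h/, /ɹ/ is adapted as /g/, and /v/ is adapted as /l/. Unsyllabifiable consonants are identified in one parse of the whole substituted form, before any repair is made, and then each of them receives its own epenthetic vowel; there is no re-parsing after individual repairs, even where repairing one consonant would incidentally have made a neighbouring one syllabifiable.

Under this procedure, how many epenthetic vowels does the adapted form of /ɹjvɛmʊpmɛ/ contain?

2

After substitution the input is /ghlɛmʊpmɛ/.
The unsyllabifiable consonants are /g/, /h/; each receives one epenthetic vowel.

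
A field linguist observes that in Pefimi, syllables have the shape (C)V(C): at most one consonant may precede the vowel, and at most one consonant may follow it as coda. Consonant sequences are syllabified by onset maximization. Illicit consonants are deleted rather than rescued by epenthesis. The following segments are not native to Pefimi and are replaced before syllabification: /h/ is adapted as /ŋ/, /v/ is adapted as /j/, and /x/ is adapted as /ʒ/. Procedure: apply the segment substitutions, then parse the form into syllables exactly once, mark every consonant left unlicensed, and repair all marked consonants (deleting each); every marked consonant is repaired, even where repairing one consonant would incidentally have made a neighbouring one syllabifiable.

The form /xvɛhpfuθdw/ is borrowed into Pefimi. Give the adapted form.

Substitution: /x/ → /ʒ/, /v/ → /j/, /h/ → /ŋ/, giving /ʒjɛŋpfuθdw/.
The consonants /ʒ/, /p/, /d/, /w/ cannot be parsed into a legal (C)V(C) syllable (at most one coda consonant is licensed; onsets are limited to one consonant).
Deletion applies to /ʒ/, /p/, /d/, /w/.

jɛŋfuθ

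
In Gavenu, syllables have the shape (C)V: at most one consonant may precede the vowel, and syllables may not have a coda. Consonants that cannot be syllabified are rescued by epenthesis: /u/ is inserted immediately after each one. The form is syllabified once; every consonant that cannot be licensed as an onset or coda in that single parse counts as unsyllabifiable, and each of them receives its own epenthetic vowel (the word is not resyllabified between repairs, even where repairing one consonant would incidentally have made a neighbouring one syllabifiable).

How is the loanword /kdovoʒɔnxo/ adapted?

The consonants /k/, /n/ cannot be parsed into a legal (C)V syllable (no codas are permitted; onsets are limited to one consonant).
Inserting the epenthetic vowel yields /k/ → /ku/, /n/ → /nu/.

kudovoʒɔnuxo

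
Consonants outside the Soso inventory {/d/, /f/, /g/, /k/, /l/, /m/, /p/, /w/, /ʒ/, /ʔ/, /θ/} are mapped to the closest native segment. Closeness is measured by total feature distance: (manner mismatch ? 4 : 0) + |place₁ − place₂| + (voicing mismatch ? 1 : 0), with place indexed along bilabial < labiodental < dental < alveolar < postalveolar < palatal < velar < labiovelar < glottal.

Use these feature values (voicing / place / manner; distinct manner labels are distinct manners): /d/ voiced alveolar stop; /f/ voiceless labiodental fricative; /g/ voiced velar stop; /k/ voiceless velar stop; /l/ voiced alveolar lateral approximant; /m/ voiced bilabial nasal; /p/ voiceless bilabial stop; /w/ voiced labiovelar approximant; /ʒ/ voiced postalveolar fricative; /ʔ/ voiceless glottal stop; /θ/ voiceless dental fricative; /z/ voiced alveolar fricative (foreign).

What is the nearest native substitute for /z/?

/ʒ/ is closest: same manner (fricative), place distance 1 (alveolar→postalveolar), same voicing; total 1. Next closest is /θ/ at distance 2.

ʒ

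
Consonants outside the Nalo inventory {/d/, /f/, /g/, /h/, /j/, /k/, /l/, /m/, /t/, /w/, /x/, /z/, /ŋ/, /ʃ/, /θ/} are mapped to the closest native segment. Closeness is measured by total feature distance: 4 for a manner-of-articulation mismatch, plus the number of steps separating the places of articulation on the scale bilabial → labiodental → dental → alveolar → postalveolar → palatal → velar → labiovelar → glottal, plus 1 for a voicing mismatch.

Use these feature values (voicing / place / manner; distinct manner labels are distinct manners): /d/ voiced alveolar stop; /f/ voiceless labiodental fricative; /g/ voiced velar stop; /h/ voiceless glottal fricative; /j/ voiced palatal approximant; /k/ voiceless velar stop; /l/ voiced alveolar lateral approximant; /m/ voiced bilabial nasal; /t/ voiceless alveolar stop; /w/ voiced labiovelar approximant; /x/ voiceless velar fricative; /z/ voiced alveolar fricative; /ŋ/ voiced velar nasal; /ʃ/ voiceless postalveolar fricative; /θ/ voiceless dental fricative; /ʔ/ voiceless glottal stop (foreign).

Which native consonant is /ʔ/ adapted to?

/k/ is closest: same manner (stop), place distance 2 (glottal→velar), same voicing; total 2. Next closest is /g/ at distance 3.

k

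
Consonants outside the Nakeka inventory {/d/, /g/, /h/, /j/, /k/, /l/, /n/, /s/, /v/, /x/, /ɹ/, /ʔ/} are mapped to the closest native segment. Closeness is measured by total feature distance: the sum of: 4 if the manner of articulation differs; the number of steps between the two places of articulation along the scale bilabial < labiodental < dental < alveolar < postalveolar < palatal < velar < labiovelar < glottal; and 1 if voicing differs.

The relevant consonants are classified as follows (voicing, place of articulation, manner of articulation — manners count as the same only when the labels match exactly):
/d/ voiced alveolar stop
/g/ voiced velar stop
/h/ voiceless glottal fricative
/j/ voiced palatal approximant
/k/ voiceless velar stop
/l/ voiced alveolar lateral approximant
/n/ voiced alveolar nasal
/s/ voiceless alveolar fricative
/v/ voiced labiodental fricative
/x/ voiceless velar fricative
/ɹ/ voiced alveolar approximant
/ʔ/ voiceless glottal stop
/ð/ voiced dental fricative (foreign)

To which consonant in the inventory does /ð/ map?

v

/v/ is closest: same manner (fricative), place distance 1 (dental→labiodental), same voicing; total 1. Next closest is /s/ at distance 2.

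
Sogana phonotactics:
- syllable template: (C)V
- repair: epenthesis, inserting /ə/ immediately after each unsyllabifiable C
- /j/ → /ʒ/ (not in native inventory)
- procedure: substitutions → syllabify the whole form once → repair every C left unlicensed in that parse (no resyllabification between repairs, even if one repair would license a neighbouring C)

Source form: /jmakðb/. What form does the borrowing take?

ʒəmakəðəbə

Substitution: /j/ → /ʒ/, giving /ʒmakðb/.
The consonants /ʒ/, /k/, /ð/, /b/ cannot be parsed into a legal (C)V syllable (no codas are permitted; onsets are limited to one consonant).
Epenthesis after each stranded consonant: /ʒ/ → /ʒə/, /k/ → /kə/, /ð/ → /ðə/, /b/ → /bə/.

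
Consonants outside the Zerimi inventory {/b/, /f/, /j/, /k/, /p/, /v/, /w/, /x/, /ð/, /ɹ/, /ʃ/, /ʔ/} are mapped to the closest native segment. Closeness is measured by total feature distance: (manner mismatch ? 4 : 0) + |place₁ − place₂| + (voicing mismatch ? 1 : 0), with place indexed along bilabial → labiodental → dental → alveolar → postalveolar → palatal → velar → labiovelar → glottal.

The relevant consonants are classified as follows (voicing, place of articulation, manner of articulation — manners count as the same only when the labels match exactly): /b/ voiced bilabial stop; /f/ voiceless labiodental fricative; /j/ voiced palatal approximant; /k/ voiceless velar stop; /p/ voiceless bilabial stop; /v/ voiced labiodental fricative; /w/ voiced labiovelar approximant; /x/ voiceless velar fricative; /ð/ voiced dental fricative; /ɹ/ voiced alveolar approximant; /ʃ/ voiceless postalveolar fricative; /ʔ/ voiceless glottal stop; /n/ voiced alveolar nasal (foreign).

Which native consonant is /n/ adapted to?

/ɹ/ is closest: manner differs (nasal→approximant, +4), place distance 0 (alveolar→alveolar), same voicing; total 4. Next closest is /ð/ at distance 5.

ɹ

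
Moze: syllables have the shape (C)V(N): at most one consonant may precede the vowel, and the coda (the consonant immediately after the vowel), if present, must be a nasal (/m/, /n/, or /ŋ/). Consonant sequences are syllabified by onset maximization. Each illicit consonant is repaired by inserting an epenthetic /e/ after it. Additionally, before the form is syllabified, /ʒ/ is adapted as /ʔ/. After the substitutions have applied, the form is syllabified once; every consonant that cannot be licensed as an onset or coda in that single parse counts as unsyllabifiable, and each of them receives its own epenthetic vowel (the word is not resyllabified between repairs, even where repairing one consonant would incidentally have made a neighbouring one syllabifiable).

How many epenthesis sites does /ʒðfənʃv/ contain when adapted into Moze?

After substitution the input is /ʔðfənʃv/.
The unsyllabifiable consonants are /ʔ/, /ð/, /ʃ/, /v/; each receives one epenthetic vowel.

4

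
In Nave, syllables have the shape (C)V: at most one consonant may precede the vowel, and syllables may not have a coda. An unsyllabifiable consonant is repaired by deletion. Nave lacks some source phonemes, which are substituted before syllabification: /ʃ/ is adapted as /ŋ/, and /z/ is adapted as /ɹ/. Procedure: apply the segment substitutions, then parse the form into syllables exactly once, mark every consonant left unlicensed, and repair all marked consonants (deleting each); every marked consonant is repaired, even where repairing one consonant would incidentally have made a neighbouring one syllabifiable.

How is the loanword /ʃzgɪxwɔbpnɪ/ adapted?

Substitution: /ʃ/ → /ŋ/, /z/ → /ɹ/, giving /ŋɹgɪxwɔbpnɪ/.
Syllabifying with onset maximization leaves /ŋ/, /ɹ/, /x/, /b/, /p/ stranded (no codas are permitted; onsets are limited to one consonant).
Deletion applies to /ŋ/, /ɹ/, /x/, /b/, /p/.

gɪwɔnɪ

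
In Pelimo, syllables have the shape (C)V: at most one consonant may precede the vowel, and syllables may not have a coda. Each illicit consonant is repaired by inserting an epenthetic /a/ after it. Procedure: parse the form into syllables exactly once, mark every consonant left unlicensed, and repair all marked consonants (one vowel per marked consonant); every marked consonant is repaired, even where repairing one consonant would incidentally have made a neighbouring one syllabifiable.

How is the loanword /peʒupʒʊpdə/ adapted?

The consonants /p/, /p/ cannot be parsed into a legal (C)V syllable (no codas are permitted; onsets are limited to one consonant).
Inserting the epenthetic vowel yields /p/ → /pa/, /p/ → /pa/.

peʒupaʒʊpadə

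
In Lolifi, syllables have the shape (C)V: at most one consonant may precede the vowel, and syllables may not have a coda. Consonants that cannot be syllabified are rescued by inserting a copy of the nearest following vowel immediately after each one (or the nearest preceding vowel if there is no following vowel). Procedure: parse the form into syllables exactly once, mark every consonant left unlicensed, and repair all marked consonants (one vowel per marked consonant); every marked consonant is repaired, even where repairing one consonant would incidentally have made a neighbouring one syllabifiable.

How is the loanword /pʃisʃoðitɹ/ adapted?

piʃisoʃoðitiɹi

Syllabifying with onset maximization leaves /p/, /s/, /t/, /ɹ/ stranded (no codas are permitted; onsets are limited to one consonant).
Epenthesis after each stranded consonant: /p/ → /pi/, /s/ → /so/, /t/ → /ti/, /ɹ/ → /ɹi/.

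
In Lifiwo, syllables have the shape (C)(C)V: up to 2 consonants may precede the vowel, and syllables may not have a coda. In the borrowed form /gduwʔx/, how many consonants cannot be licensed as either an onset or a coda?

3

Syllabifying with onset maximization leaves /w/, /ʔ/, /x/ stranded (no codas are permitted; onsets may contain at most 2 consonants).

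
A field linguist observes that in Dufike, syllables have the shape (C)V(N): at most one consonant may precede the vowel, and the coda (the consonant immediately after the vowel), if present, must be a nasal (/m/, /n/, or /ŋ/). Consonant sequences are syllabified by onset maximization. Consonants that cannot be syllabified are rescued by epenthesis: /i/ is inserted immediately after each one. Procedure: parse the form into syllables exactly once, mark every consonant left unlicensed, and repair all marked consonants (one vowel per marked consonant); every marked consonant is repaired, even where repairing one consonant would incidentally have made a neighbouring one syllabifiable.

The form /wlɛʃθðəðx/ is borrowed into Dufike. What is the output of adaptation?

wilɛʃiθiðəðixi

Syllabifying with onset maximization leaves /w/, /ʃ/, /θ/, /ð/, /x/ stranded (only a nasal (/m/, /n/, or /ŋ/) is licensed in coda position; onsets are limited to one consonant).
Each unlicensed consonant becomes the onset of a new syllable: /w/ → /wi/, /ʃ/ → /ʃi/, /θ/ → /θi/, /ð/ → /ði/, /x/ → /xi/.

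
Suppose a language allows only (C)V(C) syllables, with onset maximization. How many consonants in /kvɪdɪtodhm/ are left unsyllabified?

Syllabifying with onset maximization leaves /k/, /h/, /m/ stranded (at most one coda consonant is licensed; onsets are limited to one consonant).

3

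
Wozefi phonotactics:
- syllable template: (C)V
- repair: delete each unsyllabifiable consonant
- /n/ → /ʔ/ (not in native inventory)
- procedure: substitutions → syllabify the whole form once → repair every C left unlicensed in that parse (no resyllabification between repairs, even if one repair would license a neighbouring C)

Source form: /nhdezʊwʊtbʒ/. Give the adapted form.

dezʊwʊ

Substitution: /n/ → /ʔ/, giving /ʔhdezʊwʊtbʒ/.
The consonants /ʔ/, /h/, /t/, /b/, /ʒ/ cannot be parsed into a legal (C)V syllable (no codas are permitted; onsets are limited to one consonant).
Deleting the stranded consonants removes /ʔ/, /h/, /t/, /b/, /ʒ/.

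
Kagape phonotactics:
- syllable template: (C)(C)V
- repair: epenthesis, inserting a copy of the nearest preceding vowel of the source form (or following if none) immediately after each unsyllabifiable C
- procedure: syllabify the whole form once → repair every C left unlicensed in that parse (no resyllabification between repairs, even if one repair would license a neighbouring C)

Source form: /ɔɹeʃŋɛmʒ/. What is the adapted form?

Under (C)(C)V, the unsyllabifiable consonants are /m/, /ʒ/ (no codas are permitted; onsets may contain at most 2 consonants).
Inserting the epenthetic vowel yields /m/ → /mɛ/, /ʒ/ → /ʒɛ/.

ɔɹeʃŋɛmɛʒɛ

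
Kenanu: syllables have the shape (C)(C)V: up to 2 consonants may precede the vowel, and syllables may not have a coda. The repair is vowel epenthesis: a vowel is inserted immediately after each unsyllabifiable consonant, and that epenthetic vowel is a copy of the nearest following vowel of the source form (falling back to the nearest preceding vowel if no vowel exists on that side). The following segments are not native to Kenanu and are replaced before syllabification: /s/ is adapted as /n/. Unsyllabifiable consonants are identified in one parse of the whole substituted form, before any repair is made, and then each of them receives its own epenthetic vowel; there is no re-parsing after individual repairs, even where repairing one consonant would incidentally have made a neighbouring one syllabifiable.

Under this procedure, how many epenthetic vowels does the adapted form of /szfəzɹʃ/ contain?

After substitution the input is /nzfəzɹʃ/.
The unsyllabifiable consonants are /n/, /z/, /ɹ/, /ʃ/; each receives one epenthetic vowel.

4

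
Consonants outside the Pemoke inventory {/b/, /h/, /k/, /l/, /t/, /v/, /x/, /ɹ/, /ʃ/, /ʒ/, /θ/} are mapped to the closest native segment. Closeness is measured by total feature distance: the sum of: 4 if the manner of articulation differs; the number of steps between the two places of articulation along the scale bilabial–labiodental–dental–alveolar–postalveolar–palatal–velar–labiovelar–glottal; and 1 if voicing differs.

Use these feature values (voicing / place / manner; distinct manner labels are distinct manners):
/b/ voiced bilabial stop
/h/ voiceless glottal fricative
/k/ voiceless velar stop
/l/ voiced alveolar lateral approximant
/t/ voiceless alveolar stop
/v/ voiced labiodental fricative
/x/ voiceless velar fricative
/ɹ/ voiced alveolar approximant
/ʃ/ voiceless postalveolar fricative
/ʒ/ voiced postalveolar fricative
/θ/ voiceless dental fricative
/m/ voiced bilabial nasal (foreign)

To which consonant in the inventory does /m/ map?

b

/b/ is closest: manner differs (nasal→stop, +4), place distance 0 (bilabial→bilabial), same voicing; total 4. Next closest is /v/ at distance 5.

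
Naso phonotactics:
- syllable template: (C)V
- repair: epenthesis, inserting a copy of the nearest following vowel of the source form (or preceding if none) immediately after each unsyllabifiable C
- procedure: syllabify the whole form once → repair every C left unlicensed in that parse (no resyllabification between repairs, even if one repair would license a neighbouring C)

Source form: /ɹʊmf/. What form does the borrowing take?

ɹʊmʊfʊ

Under (C)V, the unsyllabifiable consonants are /m/, /f/ (no codas are permitted; onsets are limited to one consonant).
Epenthesis after each stranded consonant: /m/ → /mʊ/, /f/ → /fʊ/.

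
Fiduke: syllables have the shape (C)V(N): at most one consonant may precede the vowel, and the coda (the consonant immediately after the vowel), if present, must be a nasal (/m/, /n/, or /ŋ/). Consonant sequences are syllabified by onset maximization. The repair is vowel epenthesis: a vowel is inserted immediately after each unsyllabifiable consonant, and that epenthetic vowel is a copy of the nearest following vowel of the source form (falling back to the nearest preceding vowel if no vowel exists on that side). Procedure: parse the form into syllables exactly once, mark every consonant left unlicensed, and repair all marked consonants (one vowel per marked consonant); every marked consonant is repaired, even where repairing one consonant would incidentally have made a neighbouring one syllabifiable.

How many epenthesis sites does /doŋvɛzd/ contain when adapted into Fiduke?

2

The unsyllabifiable consonants are /z/, /d/; each receives one epenthetic vowel.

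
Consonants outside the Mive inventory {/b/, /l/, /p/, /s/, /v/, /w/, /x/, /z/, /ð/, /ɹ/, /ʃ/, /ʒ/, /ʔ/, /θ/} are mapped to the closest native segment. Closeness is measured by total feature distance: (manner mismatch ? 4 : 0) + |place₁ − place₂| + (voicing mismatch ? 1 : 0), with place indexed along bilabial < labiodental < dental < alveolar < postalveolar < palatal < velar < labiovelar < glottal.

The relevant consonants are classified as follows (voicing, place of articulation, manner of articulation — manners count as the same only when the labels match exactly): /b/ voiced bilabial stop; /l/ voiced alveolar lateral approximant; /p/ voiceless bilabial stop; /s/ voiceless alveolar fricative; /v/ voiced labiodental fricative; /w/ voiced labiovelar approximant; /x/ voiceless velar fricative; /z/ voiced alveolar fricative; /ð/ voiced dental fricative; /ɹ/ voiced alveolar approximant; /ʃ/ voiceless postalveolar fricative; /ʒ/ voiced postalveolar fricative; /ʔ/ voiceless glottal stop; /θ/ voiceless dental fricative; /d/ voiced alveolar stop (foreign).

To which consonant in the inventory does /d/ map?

/b/ is closest: same manner (stop), place distance 3 (alveolar→bilabial), same voicing; total 3. Next closest is /l/ at distance 4.

b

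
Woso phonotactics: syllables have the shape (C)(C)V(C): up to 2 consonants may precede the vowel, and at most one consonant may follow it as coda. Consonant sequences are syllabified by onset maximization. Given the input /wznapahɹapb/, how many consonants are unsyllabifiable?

2

Syllabifying with onset maximization leaves /w/, /b/ stranded (at most one coda consonant is licensed; onsets may contain at most 2 consonants).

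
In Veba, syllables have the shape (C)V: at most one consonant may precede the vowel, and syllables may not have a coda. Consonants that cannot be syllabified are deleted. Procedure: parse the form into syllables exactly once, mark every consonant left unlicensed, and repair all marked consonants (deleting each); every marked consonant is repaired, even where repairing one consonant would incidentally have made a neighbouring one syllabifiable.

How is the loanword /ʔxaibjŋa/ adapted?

The consonants /ʔ/, /b/, /j/ cannot be parsed into a legal (C)V syllable (no codas are permitted; onsets are limited to one consonant).
Each unlicensed consonant is deleted: /ʔ/, /b/, /j/.

xaiŋa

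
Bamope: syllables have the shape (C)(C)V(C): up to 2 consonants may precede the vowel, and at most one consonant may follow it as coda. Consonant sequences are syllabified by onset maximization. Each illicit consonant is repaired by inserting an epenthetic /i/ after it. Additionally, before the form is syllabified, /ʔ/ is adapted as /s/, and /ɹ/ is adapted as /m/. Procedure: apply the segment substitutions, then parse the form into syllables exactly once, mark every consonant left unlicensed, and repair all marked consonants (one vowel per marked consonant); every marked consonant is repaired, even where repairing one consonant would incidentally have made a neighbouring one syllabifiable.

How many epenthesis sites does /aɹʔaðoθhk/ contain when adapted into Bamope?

After substitution the input is /amsaðoθhk/.
The unsyllabifiable consonants are /h/, /k/; each receives one epenthetic vowel.

2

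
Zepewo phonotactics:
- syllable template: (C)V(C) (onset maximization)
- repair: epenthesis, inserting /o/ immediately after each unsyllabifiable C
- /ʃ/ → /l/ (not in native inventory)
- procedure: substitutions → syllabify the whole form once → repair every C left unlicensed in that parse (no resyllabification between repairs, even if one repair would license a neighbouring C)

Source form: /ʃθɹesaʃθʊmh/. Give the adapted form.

Substitution: /ʃ/ → /l/, giving /lθɹesalθʊmh/.
Under (C)V(C), the unsyllabifiable consonants are /l/, /θ/, /h/ (at most one coda consonant is licensed; onsets are limited to one consonant).
Each unlicensed consonant becomes the onset of a new syllable: /l/ → /lo/, /θ/ → /θo/, /h/ → /ho/.

loθoɹesalθʊmho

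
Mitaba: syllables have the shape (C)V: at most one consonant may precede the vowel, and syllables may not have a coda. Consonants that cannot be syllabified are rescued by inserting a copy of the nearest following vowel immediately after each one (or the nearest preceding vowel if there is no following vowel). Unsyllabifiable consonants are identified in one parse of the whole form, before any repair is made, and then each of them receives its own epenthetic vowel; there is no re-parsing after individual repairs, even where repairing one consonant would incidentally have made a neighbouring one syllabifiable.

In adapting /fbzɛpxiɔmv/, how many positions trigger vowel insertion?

The unsyllabifiable consonants are /f/, /b/, /p/, /m/, /v/; each receives one epenthetic vowel.

5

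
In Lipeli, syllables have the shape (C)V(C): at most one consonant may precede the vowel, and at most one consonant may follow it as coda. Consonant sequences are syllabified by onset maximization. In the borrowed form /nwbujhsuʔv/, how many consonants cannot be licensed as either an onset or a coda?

4

Under (C)V(C), the unsyllabifiable consonants are /n/, /w/, /h/, /v/ (at most one coda consonant is licensed; onsets are limited to one consonant).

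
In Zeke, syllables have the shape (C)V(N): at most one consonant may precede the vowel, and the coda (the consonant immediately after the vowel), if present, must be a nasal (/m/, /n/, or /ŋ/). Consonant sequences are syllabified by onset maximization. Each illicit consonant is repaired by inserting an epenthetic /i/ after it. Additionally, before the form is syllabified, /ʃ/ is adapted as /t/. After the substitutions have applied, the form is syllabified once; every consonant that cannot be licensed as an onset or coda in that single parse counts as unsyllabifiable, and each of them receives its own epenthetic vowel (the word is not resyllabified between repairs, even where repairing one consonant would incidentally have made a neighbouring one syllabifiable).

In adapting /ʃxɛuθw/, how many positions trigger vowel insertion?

3

After substitution the input is /txɛuθw/.
The unsyllabifiable consonants are /t/, /θ/, /w/; each receives one epenthetic vowel.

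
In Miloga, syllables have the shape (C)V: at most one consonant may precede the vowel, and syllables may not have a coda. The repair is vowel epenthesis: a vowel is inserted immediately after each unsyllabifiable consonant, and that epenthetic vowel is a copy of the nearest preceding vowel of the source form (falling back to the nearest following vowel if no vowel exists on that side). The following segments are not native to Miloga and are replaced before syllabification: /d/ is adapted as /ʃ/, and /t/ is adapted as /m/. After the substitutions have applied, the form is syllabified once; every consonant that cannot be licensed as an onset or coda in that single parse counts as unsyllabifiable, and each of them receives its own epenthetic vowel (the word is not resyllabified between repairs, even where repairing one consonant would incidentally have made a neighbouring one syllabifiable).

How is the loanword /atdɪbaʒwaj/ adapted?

amaʃɪbaʒawaja

Substitution: /t/ → /m/, /d/ → /ʃ/, giving /amʃɪbaʒwaj/.
The consonants /m/, /ʒ/, /j/ cannot be parsed into a legal (C)V syllable (no codas are permitted; onsets are limited to one consonant).
Each unlicensed consonant becomes the onset of a new syllable: /m/ → /ma/, /ʒ/ → /ʒa/, /j/ → /ja/.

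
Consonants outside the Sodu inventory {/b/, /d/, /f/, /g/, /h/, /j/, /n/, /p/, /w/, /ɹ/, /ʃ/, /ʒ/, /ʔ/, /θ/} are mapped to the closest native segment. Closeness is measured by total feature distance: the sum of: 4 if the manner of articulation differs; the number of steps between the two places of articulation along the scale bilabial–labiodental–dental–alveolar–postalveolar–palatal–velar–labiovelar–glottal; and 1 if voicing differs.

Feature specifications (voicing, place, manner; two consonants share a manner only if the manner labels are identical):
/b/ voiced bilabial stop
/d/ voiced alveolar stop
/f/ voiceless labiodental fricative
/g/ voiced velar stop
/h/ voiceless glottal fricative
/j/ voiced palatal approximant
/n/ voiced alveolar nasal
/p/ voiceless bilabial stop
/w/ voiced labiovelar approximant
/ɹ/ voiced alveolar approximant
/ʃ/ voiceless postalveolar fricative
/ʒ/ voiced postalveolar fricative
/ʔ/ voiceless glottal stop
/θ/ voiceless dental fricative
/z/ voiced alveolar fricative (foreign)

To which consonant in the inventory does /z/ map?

/ʒ/ is closest: same manner (fricative), place distance 1 (alveolar→postalveolar), same voicing; total 1. Next closest is /ʃ/ at distance 2.

ʒ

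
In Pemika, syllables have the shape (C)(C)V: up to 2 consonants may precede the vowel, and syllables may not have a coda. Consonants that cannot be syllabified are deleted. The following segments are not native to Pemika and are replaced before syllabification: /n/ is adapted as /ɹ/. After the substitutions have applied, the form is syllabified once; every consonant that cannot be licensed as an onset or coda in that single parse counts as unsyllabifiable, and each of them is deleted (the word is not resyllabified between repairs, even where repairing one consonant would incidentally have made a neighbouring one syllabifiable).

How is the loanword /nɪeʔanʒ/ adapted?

ɹɪeʔa

Substitution: /n/ → /ɹ/, giving /ɹɪeʔaɹʒ/.
The consonants /ɹ/, /ʒ/ cannot be parsed into a legal (C)(C)V syllable (no codas are permitted; onsets may contain at most 2 consonants).
Deletion applies to /ɹ/, /ʒ/.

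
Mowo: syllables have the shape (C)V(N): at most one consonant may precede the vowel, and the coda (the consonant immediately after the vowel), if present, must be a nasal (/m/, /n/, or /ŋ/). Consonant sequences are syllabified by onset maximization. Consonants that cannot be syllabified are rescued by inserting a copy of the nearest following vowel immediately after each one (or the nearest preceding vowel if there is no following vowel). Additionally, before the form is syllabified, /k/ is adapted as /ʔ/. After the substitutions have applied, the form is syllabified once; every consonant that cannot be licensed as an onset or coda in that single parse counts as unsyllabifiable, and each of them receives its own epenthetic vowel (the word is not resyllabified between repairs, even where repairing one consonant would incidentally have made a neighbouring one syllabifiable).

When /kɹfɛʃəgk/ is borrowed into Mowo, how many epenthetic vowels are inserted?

4

After substitution the input is /ʔɹfɛʃəgʔ/.
The unsyllabifiable consonants are /ʔ/, /ɹ/, /g/, /ʔ/; each receives one epenthetic vowel.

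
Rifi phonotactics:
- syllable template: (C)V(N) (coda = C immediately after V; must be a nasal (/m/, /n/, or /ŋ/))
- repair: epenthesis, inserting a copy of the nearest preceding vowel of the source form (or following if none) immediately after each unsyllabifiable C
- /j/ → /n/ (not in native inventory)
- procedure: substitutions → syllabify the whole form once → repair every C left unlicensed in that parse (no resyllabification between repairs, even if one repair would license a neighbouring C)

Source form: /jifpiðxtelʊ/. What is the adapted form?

Substitution: /j/ → /n/, giving /nifpiðxtelʊ/.
Syllabifying with onset maximization leaves /f/, /ð/, /x/ stranded (only a nasal (/m/, /n/, or /ŋ/) is licensed in coda position; onsets are limited to one consonant).
Inserting the epenthetic vowel yields /f/ → /fi/, /ð/ → /ði/, /x/ → /xi/.

nifipiðixitelʊ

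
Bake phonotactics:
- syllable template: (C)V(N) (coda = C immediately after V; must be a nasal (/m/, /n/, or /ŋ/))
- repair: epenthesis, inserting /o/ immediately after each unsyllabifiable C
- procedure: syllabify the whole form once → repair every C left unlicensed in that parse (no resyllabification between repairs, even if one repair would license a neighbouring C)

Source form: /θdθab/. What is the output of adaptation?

Syllabifying with onset maximization leaves /θ/, /d/, /b/ stranded (only a nasal (/m/, /n/, or /ŋ/) is licensed in coda position; onsets are limited to one consonant).
Inserting the epenthetic vowel yields /θ/ → /θo/, /d/ → /do/, /b/ → /bo/.

θodoθabo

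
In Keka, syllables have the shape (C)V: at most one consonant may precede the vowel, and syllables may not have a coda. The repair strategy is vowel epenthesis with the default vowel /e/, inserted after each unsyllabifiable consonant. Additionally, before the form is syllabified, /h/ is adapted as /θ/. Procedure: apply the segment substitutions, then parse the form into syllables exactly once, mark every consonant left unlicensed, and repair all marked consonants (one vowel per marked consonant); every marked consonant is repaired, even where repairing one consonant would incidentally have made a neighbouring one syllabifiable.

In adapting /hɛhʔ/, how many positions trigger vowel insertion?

After substitution the input is /θɛθʔ/.
The unsyllabifiable consonants are /θ/, /ʔ/; each receives one epenthetic vowel.

2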